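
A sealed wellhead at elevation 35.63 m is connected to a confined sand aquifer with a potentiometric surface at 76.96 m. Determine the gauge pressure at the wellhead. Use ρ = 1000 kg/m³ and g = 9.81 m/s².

Head above the cap: Δh = 76.96 − 35.63 = 41.33 m.
P = ρgΔh = 1000 × 9.81 × 41.33 = 405447 Pa ≈ 405 kPa.

P ≈ 405 kPa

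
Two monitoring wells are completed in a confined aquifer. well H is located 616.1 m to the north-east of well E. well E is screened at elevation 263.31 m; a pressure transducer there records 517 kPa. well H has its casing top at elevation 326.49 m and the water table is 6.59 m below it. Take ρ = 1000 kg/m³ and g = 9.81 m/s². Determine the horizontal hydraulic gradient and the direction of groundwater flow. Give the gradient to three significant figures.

Pressure head at well E: ψ = P/(ρg) = 517×1000 / (1000 × 9.81) = 52.70 m.
Total head at well E: h = z + ψ = 263.31 + 52.70 = 316.01 m.
Total head at well H: h = 326.49 − 6.59 = 319.90 m.
Head difference: h(well E) − h(well H) = 316.01 − 319.90 = -3.89 m.
Hydraulic gradient: i = |Δh| / L = 3.89 / 616.1 = 0.00631.
Flow is from higher to lower head: from well H toward well E, i.e. toward the south-west.

i ≈ 0.00631; groundwater flows toward the south-west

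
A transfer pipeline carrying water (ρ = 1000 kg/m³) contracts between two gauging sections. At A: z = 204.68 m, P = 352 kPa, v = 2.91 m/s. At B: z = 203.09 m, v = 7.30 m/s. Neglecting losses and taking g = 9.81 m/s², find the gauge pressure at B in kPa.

Pressure head at A: ψ₁ = P₁/(ρg) = 352×1000 / (1000 × 9.81) = 35.88 m.
Velocity heads: v₁²/2g = 2.91²/19.62 = 0.432 m; v₂²/2g = 7.30²/19.62 = 2.716 m.
Total head H = z₁ + ψ₁ + v₁²/2g = 204.68 + 35.88 + 0.432 = 240.99 m.
ψ₂ = H − z₂ − v₂²/2g = 240.99 − 203.09 − 2.716 = 35.18 m.
P₂ = ρgψ₂ = 1000 × 9.81 × 35.18 ≈ 345 kPa.

P₂ ≈ 345 kPa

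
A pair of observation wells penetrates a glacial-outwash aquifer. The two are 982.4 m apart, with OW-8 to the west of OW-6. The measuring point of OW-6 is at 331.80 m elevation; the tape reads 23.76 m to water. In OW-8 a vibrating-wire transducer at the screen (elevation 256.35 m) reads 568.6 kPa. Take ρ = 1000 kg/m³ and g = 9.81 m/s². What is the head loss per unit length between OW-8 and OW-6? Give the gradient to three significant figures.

i ≈ 0.00638 m/m

Total head at OW-6: h = 331.80 − 23.76 = 308.04 m.
Pressure head at OW-8: ψ = P/(ρg) = 568.6×1000 / (1000 × 9.81) = 57.96 m.
Total head at OW-8: h = z + ψ = 256.35 + 57.96 = 314.31 m.
Head difference: h(OW-6) − h(OW-8) = 308.04 − 314.31 = -6.27 m.
Hydraulic gradient: i = |Δh| / L = 6.27 / 982.4 = 0.00638.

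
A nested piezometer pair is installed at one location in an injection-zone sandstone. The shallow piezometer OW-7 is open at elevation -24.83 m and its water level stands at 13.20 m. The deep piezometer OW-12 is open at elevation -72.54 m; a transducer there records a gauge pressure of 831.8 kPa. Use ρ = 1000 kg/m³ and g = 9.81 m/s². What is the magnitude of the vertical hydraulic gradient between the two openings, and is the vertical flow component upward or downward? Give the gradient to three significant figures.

|i_v| ≈ 0.0199; vertical flow is downward

Total head at OW-7: h = 13.20 m (water level in the standpipe).
Pressure head at OW-12: ψ = P/(ρg) = 831.8×1000 / (1000 × 9.81) = 84.79 m.
Total head at OW-12: h = z + ψ = -72.54 + 84.79 = 12.25 m.
Δh = h(OW-7) − h(OW-12) = 13.20 − 12.25 = 0.95 m.
Vertical separation Δz = -24.83 − (-72.54) = 47.71 m.
|i_v| = |Δh| / Δz = 0.95 / 47.71 = 0.0199.
Head is higher in the shallow piezometer, so vertical flow is downward (recharge condition).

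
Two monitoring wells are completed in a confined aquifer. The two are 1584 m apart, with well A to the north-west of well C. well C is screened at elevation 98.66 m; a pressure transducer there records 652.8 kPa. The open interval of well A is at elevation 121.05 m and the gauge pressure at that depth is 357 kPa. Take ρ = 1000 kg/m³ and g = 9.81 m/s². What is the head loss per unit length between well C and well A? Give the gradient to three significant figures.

i ≈ 0.00490 m/m

Pressure head at well C: ψ = P/(ρg) = 652.8×1000 / (1000 × 9.81) = 66.54 m.
Total head at well C: h = z + ψ = 98.66 + 66.54 = 165.20 m.
Pressure head at well A: ψ = P/(ρg) = 357×1000 / (1000 × 9.81) = 36.39 m.
Total head at well A: h = z + ψ = 121.05 + 36.39 = 157.44 m.
Head difference: h(well C) − h(well A) = 165.20 − 157.44 = 7.76 m.
Hydraulic gradient: i = |Δh| / L = 7.76 / 1584 = 0.00490.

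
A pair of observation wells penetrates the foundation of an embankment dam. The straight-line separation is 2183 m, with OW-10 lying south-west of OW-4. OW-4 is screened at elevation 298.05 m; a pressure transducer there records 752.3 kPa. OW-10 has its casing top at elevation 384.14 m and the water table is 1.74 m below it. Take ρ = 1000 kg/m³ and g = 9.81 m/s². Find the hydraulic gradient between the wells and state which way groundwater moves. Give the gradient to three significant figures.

i ≈ 0.00351; groundwater flows toward the north-east

Pressure head at OW-4: ψ = P/(ρg) = 752.3×1000 / (1000 × 9.81) = 76.69 m.
Total head at OW-4: h = z + ψ = 298.05 + 76.69 = 374.74 m.
Total head at OW-10: h = 384.14 − 1.74 = 382.40 m.
Head difference: h(OW-4) − h(OW-10) = 374.74 − 382.40 = -7.66 m.
Hydraulic gradient: i = |Δh| / L = 7.66 / 2183 = 0.00351.
Flow is from higher to lower head: from OW-10 toward OW-4, i.e. toward the north-east.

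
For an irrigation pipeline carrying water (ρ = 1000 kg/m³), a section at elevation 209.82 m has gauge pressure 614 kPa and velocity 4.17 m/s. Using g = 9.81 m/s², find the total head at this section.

Pressure head ψ = P/(ρg) = 614×1000 / (1000 × 9.81) = 62.59 m.
Velocity head = v²/(2g) = 4.17² / (2 × 9.81) = 0.886 m.
h = z + ψ + v²/(2g) = 209.82 + 62.59 + 0.886 = 273.30 m.

h ≈ 273.30 m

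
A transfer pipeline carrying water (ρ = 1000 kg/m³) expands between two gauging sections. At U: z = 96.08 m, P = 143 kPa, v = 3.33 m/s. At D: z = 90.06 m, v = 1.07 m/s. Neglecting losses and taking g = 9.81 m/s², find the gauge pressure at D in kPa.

Pressure head at U: ψ₁ = P₁/(ρg) = 143×1000 / (1000 × 9.81) = 14.58 m.
Velocity heads: v₁²/2g = 3.33²/19.62 = 0.565 m; v₂²/2g = 1.07²/19.62 = 0.058 m.
Total head H = z₁ + ψ₁ + v₁²/2g = 96.08 + 14.58 + 0.565 = 111.22 m.
ψ₂ = H − z₂ − v₂²/2g = 111.22 − 90.06 − 0.058 = 21.10 m.
P₂ = ρgψ₂ = 1000 × 9.81 × 21.10 ≈ 207 kPa.

P₂ ≈ 207 kPa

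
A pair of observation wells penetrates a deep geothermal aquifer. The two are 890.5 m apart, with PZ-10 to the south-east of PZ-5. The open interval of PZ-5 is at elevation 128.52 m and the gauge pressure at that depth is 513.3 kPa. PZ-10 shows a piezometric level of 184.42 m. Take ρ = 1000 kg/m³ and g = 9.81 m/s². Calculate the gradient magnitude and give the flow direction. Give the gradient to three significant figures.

Pressure head at PZ-5: ψ = P/(ρg) = 513.3×1000 / (1000 × 9.81) = 52.32 m.
Total head at PZ-5: h = z + ψ = 128.52 + 52.32 = 180.84 m.
Total head at PZ-10: h = 184.42 m (water level in the piezometer is the total head).
Head difference: h(PZ-5) − h(PZ-10) = 180.84 − 184.42 = -3.58 m.
Hydraulic gradient: i = |Δh| / L = 3.58 / 890.5 = 0.00402.
Flow is from higher to lower head: from PZ-10 toward PZ-5, i.e. toward the north-west.

i ≈ 0.00402; groundwater flows toward the north-west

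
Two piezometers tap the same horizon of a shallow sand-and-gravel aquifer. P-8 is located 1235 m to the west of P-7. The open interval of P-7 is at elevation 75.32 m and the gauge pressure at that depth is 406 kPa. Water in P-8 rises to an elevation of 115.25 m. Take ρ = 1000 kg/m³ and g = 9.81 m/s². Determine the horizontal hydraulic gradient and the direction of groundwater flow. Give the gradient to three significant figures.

i ≈ 0.00118; groundwater flows toward the west

Pressure head at P-7: ψ = P/(ρg) = 406×1000 / (1000 × 9.81) = 41.39 m.
Total head at P-7: h = z + ψ = 75.32 + 41.39 = 116.71 m.
Total head at P-8: h = 115.25 m (water level in the piezometer is the total head).
Head difference: h(P-7) − h(P-8) = 116.71 − 115.25 = 1.46 m.
Hydraulic gradient: i = |Δh| / L = 1.46 / 1235 = 0.00118.
Flow is from higher to lower head: from P-7 toward P-8, i.e. toward the west.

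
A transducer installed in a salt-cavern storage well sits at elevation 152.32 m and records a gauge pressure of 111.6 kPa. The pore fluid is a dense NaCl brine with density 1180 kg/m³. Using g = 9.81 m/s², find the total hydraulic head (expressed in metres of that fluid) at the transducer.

ψ = P/(ρg) = 111.6×1000 / (1180 × 9.81) = 9.64 m.
h = z + ψ = 152.32 + 9.64 = 161.96 m.

h ≈ 161.96 m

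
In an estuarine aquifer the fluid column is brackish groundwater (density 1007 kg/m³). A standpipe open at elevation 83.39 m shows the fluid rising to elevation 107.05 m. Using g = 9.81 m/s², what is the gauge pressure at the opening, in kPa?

Pressure head ψ = h − z = 107.05 − 83.39 = 23.66 m.
P = ρgψ = 1007 × 9.81 × 23.66 = 233729 Pa ≈ 234 kPa.

P ≈ 234 kPa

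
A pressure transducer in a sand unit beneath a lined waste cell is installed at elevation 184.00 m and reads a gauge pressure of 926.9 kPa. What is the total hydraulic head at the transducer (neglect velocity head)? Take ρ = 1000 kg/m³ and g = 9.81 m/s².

h ≈ 278.49 m

ψ = P/(ρg) = 926.9×1000 / (1000 × 9.81) = 94.49 m.
h = z + ψ = 184.00 + 94.49 = 278.49 m.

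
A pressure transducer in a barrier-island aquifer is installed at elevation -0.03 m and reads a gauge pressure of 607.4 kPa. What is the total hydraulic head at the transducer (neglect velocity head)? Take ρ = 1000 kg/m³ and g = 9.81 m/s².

h ≈ 61.89 m

ψ = P/(ρg) = 607.4×1000 / (1000 × 9.81) = 61.92 m.
h = z + ψ = -0.03 + 61.92 = 61.89 m.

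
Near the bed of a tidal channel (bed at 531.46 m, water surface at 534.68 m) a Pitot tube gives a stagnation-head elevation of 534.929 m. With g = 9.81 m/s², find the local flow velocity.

v ≈ 2.21 m/s

Near the bed, under hydrostatic conditions, the piezometric head (z + ψ) equals the free-surface elevation, 534.68 m.
Velocity head = total − piezometric = 534.929 − 534.68 = 0.249 m.
v = √(2g·h_v) = √(2 × 9.81 × 0.249) = 2.21 m/s.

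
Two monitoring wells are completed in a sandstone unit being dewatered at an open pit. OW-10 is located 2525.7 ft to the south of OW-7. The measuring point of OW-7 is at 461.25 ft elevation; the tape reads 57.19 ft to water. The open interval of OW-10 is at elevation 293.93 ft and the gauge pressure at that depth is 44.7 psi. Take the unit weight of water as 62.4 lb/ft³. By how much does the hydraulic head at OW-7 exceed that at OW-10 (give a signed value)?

Total head at OW-7: h = 461.25 − 57.19 = 404.06 ft.
Pressure head at OW-10: ψ = 144·P/γ = 144 × 44.7 / 62.4 = 103.15 ft.
Total head at OW-10: h = z + ψ = 293.93 + 103.15 = 397.08 ft.
Head difference: h(OW-7) − h(OW-10) = 404.06 − 397.08 = 6.98 ft.

Δh ≈ 6.98 ft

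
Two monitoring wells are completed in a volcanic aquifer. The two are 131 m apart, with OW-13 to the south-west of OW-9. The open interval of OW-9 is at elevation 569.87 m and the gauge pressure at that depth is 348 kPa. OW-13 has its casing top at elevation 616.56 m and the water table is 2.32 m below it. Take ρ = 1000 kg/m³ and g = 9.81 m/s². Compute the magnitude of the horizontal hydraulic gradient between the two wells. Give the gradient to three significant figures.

i ≈ 0.0679

Pressure head at OW-9: ψ = P/(ρg) = 348×1000 / (1000 × 9.81) = 35.47 m.
Total head at OW-9: h = z + ψ = 569.87 + 35.47 = 605.34 m.
Total head at OW-13: h = 616.56 − 2.32 = 614.24 m.
Head difference: h(OW-9) − h(OW-13) = 605.34 − 614.24 = -8.90 m.
Hydraulic gradient: i = |Δh| / L = 8.90 / 131 = 0.0679.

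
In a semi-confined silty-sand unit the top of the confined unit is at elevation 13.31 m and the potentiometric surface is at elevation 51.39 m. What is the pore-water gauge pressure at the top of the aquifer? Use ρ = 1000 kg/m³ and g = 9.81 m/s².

P ≈ 374 kPa

Pressure head at the aquifer top: ψ = h − z = 51.39 − 13.31 = 38.08 m.
P = ρgψ = 1000 × 9.81 × 38.08 = 373565 Pa ≈ 374 kPa.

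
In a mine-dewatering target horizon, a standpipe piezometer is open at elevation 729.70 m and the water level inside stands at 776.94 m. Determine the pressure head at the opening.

ψ ≈ 47.24 m

Total head h = 776.94 m (the water-surface elevation in the piezometer).
Pressure head ψ = h − z = 776.94 − 729.70 = 47.24 m.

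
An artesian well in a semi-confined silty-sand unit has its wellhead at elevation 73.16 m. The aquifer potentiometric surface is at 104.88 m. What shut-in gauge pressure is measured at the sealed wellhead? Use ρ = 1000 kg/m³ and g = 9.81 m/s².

Head above the cap: Δh = 104.88 − 73.16 = 31.72 m.
P = ρgΔh = 1000 × 9.81 × 31.72 = 311173 Pa ≈ 311 kPa.

P ≈ 311 kPa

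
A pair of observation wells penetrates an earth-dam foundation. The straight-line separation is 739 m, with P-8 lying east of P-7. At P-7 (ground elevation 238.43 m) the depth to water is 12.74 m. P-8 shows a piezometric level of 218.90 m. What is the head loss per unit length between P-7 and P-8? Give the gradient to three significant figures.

Total head at P-7: h = 238.43 − 12.74 = 225.69 m.
Total head at P-8: h = 218.90 m (water level in the piezometer is the total head).
Head difference: h(P-7) − h(P-8) = 225.69 − 218.90 = 6.79 m.
Hydraulic gradient: i = |Δh| / L = 6.79 / 739 = 0.00919.

i ≈ 0.00919 m/m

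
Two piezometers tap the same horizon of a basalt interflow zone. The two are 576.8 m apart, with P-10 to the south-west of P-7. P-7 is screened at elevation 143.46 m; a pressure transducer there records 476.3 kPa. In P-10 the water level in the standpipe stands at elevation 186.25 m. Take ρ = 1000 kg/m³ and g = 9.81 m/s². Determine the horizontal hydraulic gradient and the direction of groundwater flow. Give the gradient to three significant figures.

Pressure head at P-7: ψ = P/(ρg) = 476.3×1000 / (1000 × 9.81) = 48.55 m.
Total head at P-7: h = z + ψ = 143.46 + 48.55 = 192.01 m.
Total head at P-10: h = 186.25 m (water level in the piezometer is the total head).
Head difference: h(P-7) − h(P-10) = 192.01 − 186.25 = 5.76 m.
Hydraulic gradient: i = |Δh| / L = 5.76 / 576.8 = 0.00999.
Flow is from higher to lower head: from P-7 toward P-10, i.e. toward the south-west.

i ≈ 0.00999; groundwater flows toward the south-west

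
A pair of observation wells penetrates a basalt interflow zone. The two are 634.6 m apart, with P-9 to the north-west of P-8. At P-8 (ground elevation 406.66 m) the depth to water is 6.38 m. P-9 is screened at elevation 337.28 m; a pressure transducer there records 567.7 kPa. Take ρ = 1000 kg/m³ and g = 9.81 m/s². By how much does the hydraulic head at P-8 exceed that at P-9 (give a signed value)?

Total head at P-8: h = 406.66 − 6.38 = 400.28 m.
Pressure head at P-9: ψ = P/(ρg) = 567.7×1000 / (1000 × 9.81) = 57.87 m.
Total head at P-9: h = z + ψ = 337.28 + 57.87 = 395.15 m.
Head difference: h(P-8) − h(P-9) = 400.28 − 395.15 = 5.13 m.

Δh ≈ 5.13 m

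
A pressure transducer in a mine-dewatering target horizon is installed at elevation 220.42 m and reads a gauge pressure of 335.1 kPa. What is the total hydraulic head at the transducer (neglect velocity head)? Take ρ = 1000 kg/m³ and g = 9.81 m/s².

ψ = P/(ρg) = 335.1×1000 / (1000 × 9.81) = 34.16 m.
h = z + ψ = 220.42 + 34.16 = 254.58 m.

h ≈ 254.58 m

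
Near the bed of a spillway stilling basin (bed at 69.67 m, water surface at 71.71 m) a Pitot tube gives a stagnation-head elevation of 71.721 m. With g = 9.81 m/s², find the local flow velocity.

v ≈ 0.465 m/s

Near the bed, under hydrostatic conditions, the piezometric head (z + ψ) equals the free-surface elevation, 71.71 m.
Velocity head = total − piezometric = 71.721 − 71.71 = 0.011 m.
v = √(2g·h_v) = √(2 × 9.81 × 0.011) = 0.465 m/s.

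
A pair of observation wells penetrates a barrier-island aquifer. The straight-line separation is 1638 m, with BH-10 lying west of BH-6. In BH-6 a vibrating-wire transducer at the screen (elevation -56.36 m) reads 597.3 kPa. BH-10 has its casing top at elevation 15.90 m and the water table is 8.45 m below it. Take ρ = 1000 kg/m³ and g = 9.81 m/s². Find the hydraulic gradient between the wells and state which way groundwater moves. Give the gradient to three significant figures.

i ≈ 0.00178; groundwater flows toward the east

Pressure head at BH-6: ψ = P/(ρg) = 597.3×1000 / (1000 × 9.81) = 60.89 m.
Total head at BH-6: h = z + ψ = -56.36 + 60.89 = 4.53 m.
Total head at BH-10: h = 15.90 − 8.45 = 7.45 m.
Head difference: h(BH-6) − h(BH-10) = 4.53 − 7.45 = -2.92 m.
Hydraulic gradient: i = |Δh| / L = 2.92 / 1638 = 0.00178.
Flow is from higher to lower head: from BH-10 toward BH-6, i.e. toward the east.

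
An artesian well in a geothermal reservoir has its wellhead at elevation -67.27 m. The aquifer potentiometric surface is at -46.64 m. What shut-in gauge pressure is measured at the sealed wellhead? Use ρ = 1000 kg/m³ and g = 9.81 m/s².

P ≈ 202 kPa

Head above the cap: Δh = -46.64 − (-67.27) = 20.63 m.
P = ρgΔh = 1000 × 9.81 × 20.63 = 202380 Pa ≈ 202 kPa.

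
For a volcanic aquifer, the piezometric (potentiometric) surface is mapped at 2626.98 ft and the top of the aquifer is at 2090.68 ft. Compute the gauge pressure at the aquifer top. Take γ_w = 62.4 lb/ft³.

P ≈ 232 psi

Pressure head at the aquifer top: ψ = h − z = 2626.98 − 2090.68 = 536.30 ft.
P = γψ/144 = 62.4 × 536.30 / 144 = 232 psi.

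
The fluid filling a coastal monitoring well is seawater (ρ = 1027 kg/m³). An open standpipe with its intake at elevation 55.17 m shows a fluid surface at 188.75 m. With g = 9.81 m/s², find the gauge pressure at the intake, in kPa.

P ≈ 1350 kPa

Pressure head ψ = h − z = 188.75 − 55.17 = 133.58 m.
P = ρgψ = 1027 × 9.81 × 133.58 = 1345801 Pa ≈ 1350 kPa.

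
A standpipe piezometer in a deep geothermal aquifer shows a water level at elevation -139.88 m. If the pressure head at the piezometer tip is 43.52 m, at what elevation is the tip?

z = h − ψ = -139.88 − 43.52 = -183.40 m.

z ≈ -183.40 m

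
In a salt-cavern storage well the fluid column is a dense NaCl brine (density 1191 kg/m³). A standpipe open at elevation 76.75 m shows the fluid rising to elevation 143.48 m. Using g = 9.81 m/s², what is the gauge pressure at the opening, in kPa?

Pressure head ψ = h − z = 143.48 − 76.75 = 66.73 m.
P = ρgψ = 1191 × 9.81 × 66.73 = 779654 Pa ≈ 780 kPa.

P ≈ 780 kPa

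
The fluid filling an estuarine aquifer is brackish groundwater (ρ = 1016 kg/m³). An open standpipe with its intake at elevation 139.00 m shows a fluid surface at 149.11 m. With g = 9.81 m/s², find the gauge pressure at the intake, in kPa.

P ≈ 101 kPa

Pressure head ψ = h − z = 149.11 − 139.00 = 10.11 m.
P = ρgψ = 1016 × 9.81 × 10.11 = 100766 Pa ≈ 101 kPa.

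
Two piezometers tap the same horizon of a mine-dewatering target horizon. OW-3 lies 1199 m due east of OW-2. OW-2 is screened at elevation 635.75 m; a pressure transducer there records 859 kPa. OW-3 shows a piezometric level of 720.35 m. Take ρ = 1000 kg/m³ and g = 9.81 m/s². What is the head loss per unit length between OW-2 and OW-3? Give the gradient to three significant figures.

Pressure head at OW-2: ψ = P/(ρg) = 859×1000 / (1000 × 9.81) = 87.56 m.
Total head at OW-2: h = z + ψ = 635.75 + 87.56 = 723.31 m.
Total head at OW-3: h = 720.35 m (water level in the piezometer is the total head).
Head difference: h(OW-2) − h(OW-3) = 723.31 − 720.35 = 2.96 m.
Hydraulic gradient: i = |Δh| / L = 2.96 / 1199 = 0.00247.

i ≈ 0.00247 m/m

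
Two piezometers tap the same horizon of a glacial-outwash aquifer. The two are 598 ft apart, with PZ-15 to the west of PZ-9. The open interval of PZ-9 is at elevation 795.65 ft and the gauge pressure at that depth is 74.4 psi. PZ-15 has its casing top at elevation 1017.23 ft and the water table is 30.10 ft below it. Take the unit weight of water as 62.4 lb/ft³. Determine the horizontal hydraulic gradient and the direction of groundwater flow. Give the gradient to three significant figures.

i ≈ 0.0331; groundwater flows toward the east

Pressure head at PZ-9: ψ = 144·P/γ = 144 × 74.4 / 62.4 = 171.69 ft.
Total head at PZ-9: h = z + ψ = 795.65 + 171.69 = 967.34 ft.
Total head at PZ-15: h = 1017.23 − 30.10 = 987.13 ft.
Head difference: h(PZ-9) − h(PZ-15) = 967.34 − 987.13 = -19.79 ft.
Hydraulic gradient: i = |Δh| / L = 19.79 / 598 = 0.0331.
Flow is from higher to lower head: from PZ-15 toward PZ-9, i.e. toward the east.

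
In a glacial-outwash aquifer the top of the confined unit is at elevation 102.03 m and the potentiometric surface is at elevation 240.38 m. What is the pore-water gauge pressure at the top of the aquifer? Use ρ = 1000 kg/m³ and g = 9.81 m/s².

P ≈ 1360 kPa

Pressure head at the aquifer top: ψ = h − z = 240.38 − 102.03 = 138.35 m.
P = ρgψ = 1000 × 9.81 × 138.35 = 1357214 Pa ≈ 1360 kPa.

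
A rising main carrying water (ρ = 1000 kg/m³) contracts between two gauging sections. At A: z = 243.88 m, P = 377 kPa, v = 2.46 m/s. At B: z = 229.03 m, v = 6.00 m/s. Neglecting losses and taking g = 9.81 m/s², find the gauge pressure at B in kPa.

P₂ ≈ 508 kPa

Pressure head at A: ψ₁ = P₁/(ρg) = 377×1000 / (1000 × 9.81) = 38.43 m.
Velocity heads: v₁²/2g = 2.46²/19.62 = 0.308 m; v₂²/2g = 6.00²/19.62 = 1.835 m.
Total head H = z₁ + ψ₁ + v₁²/2g = 243.88 + 38.43 + 0.308 = 282.62 m.
ψ₂ = H − z₂ − v₂²/2g = 282.62 − 229.03 − 1.835 = 51.76 m.
P₂ = ρgψ₂ = 1000 × 9.81 × 51.76 ≈ 508 kPa.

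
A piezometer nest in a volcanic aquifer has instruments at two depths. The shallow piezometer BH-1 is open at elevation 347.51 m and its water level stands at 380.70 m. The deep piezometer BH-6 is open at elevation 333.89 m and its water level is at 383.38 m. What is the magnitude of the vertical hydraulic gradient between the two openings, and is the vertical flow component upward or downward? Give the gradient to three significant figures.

Total head at BH-1: h = 380.70 m (water level in the standpipe).
Total head at BH-6: h = 383.38 m.
Δh = h(BH-1) − h(BH-6) = 380.70 − 383.38 = -2.68 m.
Vertical separation Δz = 347.51 − 333.89 = 13.62 m.
|i_v| = |Δh| / Δz = 2.68 / 13.62 = 0.197.
Head is higher in the deep piezometer, so vertical flow is upward (discharge condition).

|i_v| ≈ 0.197; vertical flow is upward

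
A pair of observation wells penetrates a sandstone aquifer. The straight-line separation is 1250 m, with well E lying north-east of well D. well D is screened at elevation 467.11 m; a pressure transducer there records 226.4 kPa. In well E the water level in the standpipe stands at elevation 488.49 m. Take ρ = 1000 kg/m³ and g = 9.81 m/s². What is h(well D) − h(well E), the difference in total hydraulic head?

Pressure head at well D: ψ = P/(ρg) = 226.4×1000 / (1000 × 9.81) = 23.08 m.
Total head at well D: h = z + ψ = 467.11 + 23.08 = 490.19 m.
Total head at well E: h = 488.49 m (water level in the piezometer is the total head).
Head difference: h(well D) − h(well E) = 490.19 − 488.49 = 1.70 m.

Δh ≈ 1.70 m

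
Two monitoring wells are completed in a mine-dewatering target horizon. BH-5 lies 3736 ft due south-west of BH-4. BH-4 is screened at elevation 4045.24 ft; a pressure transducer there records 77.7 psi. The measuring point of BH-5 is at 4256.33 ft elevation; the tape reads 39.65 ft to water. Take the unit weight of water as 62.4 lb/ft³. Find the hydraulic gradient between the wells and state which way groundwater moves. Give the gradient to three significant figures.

i ≈ 0.00211; groundwater flows toward the south-west

Pressure head at BH-4: ψ = 144·P/γ = 144 × 77.7 / 62.4 = 179.31 ft.
Total head at BH-4: h = z + ψ = 4045.24 + 179.31 = 4224.55 ft.
Total head at BH-5: h = 4256.33 − 39.65 = 4216.68 ft.
Head difference: h(BH-4) − h(BH-5) = 4224.55 − 4216.68 = 7.87 ft.
Hydraulic gradient: i = |Δh| / L = 7.87 / 3736 = 0.00211.
Flow is from higher to lower head: from BH-4 toward BH-5, i.e. toward the south-west.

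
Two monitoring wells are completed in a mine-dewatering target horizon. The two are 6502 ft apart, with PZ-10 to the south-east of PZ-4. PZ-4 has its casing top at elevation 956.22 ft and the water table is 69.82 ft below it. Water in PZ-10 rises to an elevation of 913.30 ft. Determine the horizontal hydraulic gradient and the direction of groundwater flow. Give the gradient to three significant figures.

i ≈ 0.00414; groundwater flows toward the north-west

Total head at PZ-4: h = 956.22 − 69.82 = 886.40 ft.
Total head at PZ-10: h = 913.30 ft (water level in the piezometer is the total head).
Head difference: h(PZ-4) − h(PZ-10) = 886.40 − 913.30 = -26.90 ft.
Hydraulic gradient: i = |Δh| / L = 26.90 / 6502 = 0.00414.
Flow is from higher to lower head: from PZ-10 toward PZ-4, i.e. toward the north-west.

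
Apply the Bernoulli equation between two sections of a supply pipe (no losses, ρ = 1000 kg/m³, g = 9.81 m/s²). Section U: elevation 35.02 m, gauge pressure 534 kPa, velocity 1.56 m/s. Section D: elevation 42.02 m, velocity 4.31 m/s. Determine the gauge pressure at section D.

P₂ ≈ 457 kPa

Pressure head at U: ψ₁ = P₁/(ρg) = 534×1000 / (1000 × 9.81) = 54.43 m.
Velocity heads: v₁²/2g = 1.56²/19.62 = 0.124 m; v₂²/2g = 4.31²/19.62 = 0.947 m.
Total head H = z₁ + ψ₁ + v₁²/2g = 35.02 + 54.43 + 0.124 = 89.57 m.
ψ₂ = H − z₂ − v₂²/2g = 89.57 − 42.02 − 0.947 = 46.60 m.
P₂ = ρgψ₂ = 1000 × 9.81 × 46.60 ≈ 457 kPa.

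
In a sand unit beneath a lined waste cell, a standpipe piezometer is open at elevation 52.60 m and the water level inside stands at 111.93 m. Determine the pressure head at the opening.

Total head h = 111.93 m (the water-surface elevation in the piezometer).
Pressure head ψ = h − z = 111.93 − 52.60 = 59.33 m.

ψ ≈ 59.33 m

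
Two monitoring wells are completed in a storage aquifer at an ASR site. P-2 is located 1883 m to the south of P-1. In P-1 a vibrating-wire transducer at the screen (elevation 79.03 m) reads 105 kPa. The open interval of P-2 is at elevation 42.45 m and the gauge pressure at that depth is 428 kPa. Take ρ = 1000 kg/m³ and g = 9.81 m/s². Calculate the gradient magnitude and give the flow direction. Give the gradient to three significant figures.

i ≈ 0.00194; groundwater flows toward the south

Pressure head at P-1: ψ = P/(ρg) = 105×1000 / (1000 × 9.81) = 10.70 m.
Total head at P-1: h = z + ψ = 79.03 + 10.70 = 89.73 m.
Pressure head at P-2: ψ = P/(ρg) = 428×1000 / (1000 × 9.81) = 43.63 m.
Total head at P-2: h = z + ψ = 42.45 + 43.63 = 86.08 m.
Head difference: h(P-1) − h(P-2) = 89.73 − 86.08 = 3.65 m.
Hydraulic gradient: i = |Δh| / L = 3.65 / 1883 = 0.00194.
Flow is from higher to lower head: from P-1 toward P-2, i.e. toward the south.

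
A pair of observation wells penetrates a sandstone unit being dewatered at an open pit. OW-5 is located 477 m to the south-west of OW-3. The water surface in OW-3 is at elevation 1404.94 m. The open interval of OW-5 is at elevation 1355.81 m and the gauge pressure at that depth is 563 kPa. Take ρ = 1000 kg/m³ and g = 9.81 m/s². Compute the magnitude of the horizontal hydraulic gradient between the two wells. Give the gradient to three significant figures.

i ≈ 0.0173

Total head at OW-3: h = 1404.94 m (water level in the piezometer is the total head).
Pressure head at OW-5: ψ = P/(ρg) = 563×1000 / (1000 × 9.81) = 57.39 m.
Total head at OW-5: h = z + ψ = 1355.81 + 57.39 = 1413.20 m.
Head difference: h(OW-3) − h(OW-5) = 1404.94 − 1413.20 = -8.26 m.
Hydraulic gradient: i = |Δh| / L = 8.26 / 477 = 0.0173.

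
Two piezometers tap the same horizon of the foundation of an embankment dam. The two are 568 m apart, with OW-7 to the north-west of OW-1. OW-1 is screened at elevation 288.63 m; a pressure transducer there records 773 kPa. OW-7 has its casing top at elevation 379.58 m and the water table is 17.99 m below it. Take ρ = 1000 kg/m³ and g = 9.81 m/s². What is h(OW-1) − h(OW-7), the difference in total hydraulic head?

Pressure head at OW-1: ψ = P/(ρg) = 773×1000 / (1000 × 9.81) = 78.80 m.
Total head at OW-1: h = z + ψ = 288.63 + 78.80 = 367.43 m.
Total head at OW-7: h = 379.58 − 17.99 = 361.59 m.
Head difference: h(OW-1) − h(OW-7) = 367.43 − 361.59 = 5.84 m.

Δh ≈ 5.84 m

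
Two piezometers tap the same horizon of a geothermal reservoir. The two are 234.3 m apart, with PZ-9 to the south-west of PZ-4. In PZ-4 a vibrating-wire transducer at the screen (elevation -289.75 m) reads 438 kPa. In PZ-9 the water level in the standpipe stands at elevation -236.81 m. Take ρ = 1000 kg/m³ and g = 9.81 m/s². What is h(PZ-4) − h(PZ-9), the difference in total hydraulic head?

Pressure head at PZ-4: ψ = P/(ρg) = 438×1000 / (1000 × 9.81) = 44.65 m.
Total head at PZ-4: h = z + ψ = -289.75 + 44.65 = -245.10 m.
Total head at PZ-9: h = -236.81 m (water level in the piezometer is the total head).
Head difference: h(PZ-4) − h(PZ-9) = -245.10 − (-236.81) = -8.29 m.

Δh ≈ -8.29 m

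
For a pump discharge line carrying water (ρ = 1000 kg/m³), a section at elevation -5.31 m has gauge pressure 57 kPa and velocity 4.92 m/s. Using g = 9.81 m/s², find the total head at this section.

h ≈ 1.73 m

Pressure head ψ = P/(ρg) = 57×1000 / (1000 × 9.81) = 5.81 m.
Velocity head = v²/(2g) = 4.92² / (2 × 9.81) = 1.234 m.
h = z + ψ + v²/(2g) = -5.31 + 5.81 + 1.234 = 1.73 m.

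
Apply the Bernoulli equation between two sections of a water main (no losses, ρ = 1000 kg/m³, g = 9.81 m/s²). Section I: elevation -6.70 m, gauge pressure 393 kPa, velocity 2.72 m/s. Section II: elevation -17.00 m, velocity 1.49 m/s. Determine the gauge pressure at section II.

P₂ ≈ 497 kPa

Pressure head at I: ψ₁ = P₁/(ρg) = 393×1000 / (1000 × 9.81) = 40.06 m.
Velocity heads: v₁²/2g = 2.72²/19.62 = 0.377 m; v₂²/2g = 1.49²/19.62 = 0.113 m.
Total head H = z₁ + ψ₁ + v₁²/2g = -6.70 + 40.06 + 0.377 = 33.74 m.
ψ₂ = H − z₂ − v₂²/2g = 33.74 − (-17.00) − 0.113 = 50.63 m.
P₂ = ρgψ₂ = 1000 × 9.81 × 50.63 ≈ 497 kPa.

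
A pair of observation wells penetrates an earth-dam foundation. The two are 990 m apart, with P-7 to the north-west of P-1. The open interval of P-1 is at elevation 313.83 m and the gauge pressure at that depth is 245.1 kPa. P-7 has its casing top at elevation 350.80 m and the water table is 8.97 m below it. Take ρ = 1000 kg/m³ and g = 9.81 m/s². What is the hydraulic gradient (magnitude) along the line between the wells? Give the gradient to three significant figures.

i ≈ 0.00305

Pressure head at P-1: ψ = P/(ρg) = 245.1×1000 / (1000 × 9.81) = 24.98 m.
Total head at P-1: h = z + ψ = 313.83 + 24.98 = 338.81 m.
Total head at P-7: h = 350.80 − 8.97 = 341.83 m.
Head difference: h(P-1) − h(P-7) = 338.81 − 341.83 = -3.02 m.
Hydraulic gradient: i = |Δh| / L = 3.02 / 990 = 0.00305.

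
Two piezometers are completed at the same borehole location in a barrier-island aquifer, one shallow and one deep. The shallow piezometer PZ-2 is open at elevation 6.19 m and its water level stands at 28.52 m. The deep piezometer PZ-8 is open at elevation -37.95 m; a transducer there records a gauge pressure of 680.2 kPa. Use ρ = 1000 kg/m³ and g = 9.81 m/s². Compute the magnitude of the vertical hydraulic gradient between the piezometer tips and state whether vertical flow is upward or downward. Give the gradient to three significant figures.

|i_v| ≈ 0.0650; vertical flow is upward

Total head at PZ-2: h = 28.52 m (water level in the standpipe).
Pressure head at PZ-8: ψ = P/(ρg) = 680.2×1000 / (1000 × 9.81) = 69.34 m.
Total head at PZ-8: h = z + ψ = -37.95 + 69.34 = 31.39 m.
Δh = h(PZ-2) − h(PZ-8) = 28.52 − 31.39 = -2.87 m.
Vertical separation Δz = 6.19 − (-37.95) = 44.14 m.
|i_v| = |Δh| / Δz = 2.87 / 44.14 = 0.0650.
Head is higher in the deep piezometer, so vertical flow is upward (discharge condition).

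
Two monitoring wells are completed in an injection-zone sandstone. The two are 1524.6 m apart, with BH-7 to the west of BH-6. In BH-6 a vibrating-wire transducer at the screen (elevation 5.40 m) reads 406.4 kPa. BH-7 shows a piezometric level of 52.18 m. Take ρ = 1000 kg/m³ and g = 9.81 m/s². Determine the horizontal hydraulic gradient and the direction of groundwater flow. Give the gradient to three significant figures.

Pressure head at BH-6: ψ = P/(ρg) = 406.4×1000 / (1000 × 9.81) = 41.43 m.
Total head at BH-6: h = z + ψ = 5.40 + 41.43 = 46.83 m.
Total head at BH-7: h = 52.18 m (water level in the piezometer is the total head).
Head difference: h(BH-6) − h(BH-7) = 46.83 − 52.18 = -5.35 m.
Hydraulic gradient: i = |Δh| / L = 5.35 / 1524.6 = 0.00351.
Flow is from higher to lower head: from BH-7 toward BH-6, i.e. toward the east.

i ≈ 0.00351; groundwater flows toward the east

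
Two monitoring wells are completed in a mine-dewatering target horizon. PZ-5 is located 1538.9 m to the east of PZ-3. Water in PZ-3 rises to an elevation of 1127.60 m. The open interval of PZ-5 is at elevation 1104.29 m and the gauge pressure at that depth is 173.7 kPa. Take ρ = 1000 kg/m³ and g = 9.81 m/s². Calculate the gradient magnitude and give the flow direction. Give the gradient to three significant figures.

Total head at PZ-3: h = 1127.60 m (water level in the piezometer is the total head).
Pressure head at PZ-5: ψ = P/(ρg) = 173.7×1000 / (1000 × 9.81) = 17.71 m.
Total head at PZ-5: h = z + ψ = 1104.29 + 17.71 = 1122.00 m.
Head difference: h(PZ-3) − h(PZ-5) = 1127.60 − 1122.00 = 5.60 m.
Hydraulic gradient: i = |Δh| / L = 5.60 / 1538.9 = 0.00364.
Flow is from higher to lower head: from PZ-3 toward PZ-5, i.e. toward the east.

i ≈ 0.00364; groundwater flows toward the east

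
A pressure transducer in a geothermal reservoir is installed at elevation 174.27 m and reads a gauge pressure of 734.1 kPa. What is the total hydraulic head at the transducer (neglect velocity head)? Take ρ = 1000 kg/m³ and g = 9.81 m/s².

h ≈ 249.10 m

ψ = P/(ρg) = 734.1×1000 / (1000 × 9.81) = 74.83 m.
h = z + ψ = 174.27 + 74.83 = 249.10 m.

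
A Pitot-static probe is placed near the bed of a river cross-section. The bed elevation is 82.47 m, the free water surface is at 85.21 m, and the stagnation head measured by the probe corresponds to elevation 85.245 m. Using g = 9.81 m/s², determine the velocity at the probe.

v ≈ 0.829 m/s

Near the bed, under hydrostatic conditions, the piezometric head (z + ψ) equals the free-surface elevation, 85.21 m.
Velocity head = total − piezometric = 85.245 − 85.21 = 0.035 m.
v = √(2g·h_v) = √(2 × 9.81 × 0.035) = 0.829 m/s.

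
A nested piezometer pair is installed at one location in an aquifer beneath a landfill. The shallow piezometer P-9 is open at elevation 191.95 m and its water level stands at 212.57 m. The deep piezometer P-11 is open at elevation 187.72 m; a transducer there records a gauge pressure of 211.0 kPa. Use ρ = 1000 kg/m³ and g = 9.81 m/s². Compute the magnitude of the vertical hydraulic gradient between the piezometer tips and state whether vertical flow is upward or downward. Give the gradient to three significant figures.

|i_v| ≈ 0.790; vertical flow is downward

Total head at P-9: h = 212.57 m (water level in the standpipe).
Pressure head at P-11: ψ = P/(ρg) = 211.0×1000 / (1000 × 9.81) = 21.51 m.
Total head at P-11: h = z + ψ = 187.72 + 21.51 = 209.23 m.
Δh = h(P-9) − h(P-11) = 212.57 − 209.23 = 3.34 m.
Vertical separation Δz = 191.95 − 187.72 = 4.23 m.
|i_v| = |Δh| / Δz = 3.34 / 4.23 = 0.790.
Head is higher in the shallow piezometer, so vertical flow is downward (recharge condition).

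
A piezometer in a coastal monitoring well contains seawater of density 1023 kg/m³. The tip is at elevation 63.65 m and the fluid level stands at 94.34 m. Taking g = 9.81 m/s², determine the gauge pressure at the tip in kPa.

Pressure head ψ = h − z = 94.34 − 63.65 = 30.69 m.
P = ρgψ = 1023 × 9.81 × 30.69 = 307993 Pa ≈ 308 kPa.

P ≈ 308 kPa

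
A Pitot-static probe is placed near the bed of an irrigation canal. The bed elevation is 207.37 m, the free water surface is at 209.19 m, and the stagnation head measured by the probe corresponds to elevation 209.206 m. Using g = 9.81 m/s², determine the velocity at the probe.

v ≈ 0.560 m/s

Near the bed, under hydrostatic conditions, the piezometric head (z + ψ) equals the free-surface elevation, 209.19 m.
Velocity head = total − piezometric = 209.206 − 209.19 = 0.016 m.
v = √(2g·h_v) = √(2 × 9.81 × 0.016) = 0.560 m/s.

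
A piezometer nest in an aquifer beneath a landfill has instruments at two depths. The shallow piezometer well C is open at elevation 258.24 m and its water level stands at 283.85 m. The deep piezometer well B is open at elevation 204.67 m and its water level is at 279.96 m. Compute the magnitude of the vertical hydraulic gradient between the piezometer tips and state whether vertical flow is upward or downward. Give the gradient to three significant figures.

|i_v| ≈ 0.0726; vertical flow is downward

Total head at well C: h = 283.85 m (water level in the standpipe).
Total head at well B: h = 279.96 m.
Δh = h(well C) − h(well B) = 283.85 − 279.96 = 3.89 m.
Vertical separation Δz = 258.24 − 204.67 = 53.57 m.
|i_v| = |Δh| / Δz = 3.89 / 53.57 = 0.0726.
Head is higher in the shallow piezometer, so vertical flow is downward (recharge condition).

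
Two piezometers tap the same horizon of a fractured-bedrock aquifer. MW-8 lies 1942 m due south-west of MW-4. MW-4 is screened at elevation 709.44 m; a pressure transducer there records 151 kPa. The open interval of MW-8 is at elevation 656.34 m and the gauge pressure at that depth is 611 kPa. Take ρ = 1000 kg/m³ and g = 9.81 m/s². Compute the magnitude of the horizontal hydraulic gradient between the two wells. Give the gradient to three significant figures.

Pressure head at MW-4: ψ = P/(ρg) = 151×1000 / (1000 × 9.81) = 15.39 m.
Total head at MW-4: h = z + ψ = 709.44 + 15.39 = 724.83 m.
Pressure head at MW-8: ψ = P/(ρg) = 611×1000 / (1000 × 9.81) = 62.28 m.
Total head at MW-8: h = z + ψ = 656.34 + 62.28 = 718.62 m.
Head difference: h(MW-4) − h(MW-8) = 724.83 − 718.62 = 6.21 m.
Hydraulic gradient: i = |Δh| / L = 6.21 / 1942 = 0.00320.

i ≈ 0.00320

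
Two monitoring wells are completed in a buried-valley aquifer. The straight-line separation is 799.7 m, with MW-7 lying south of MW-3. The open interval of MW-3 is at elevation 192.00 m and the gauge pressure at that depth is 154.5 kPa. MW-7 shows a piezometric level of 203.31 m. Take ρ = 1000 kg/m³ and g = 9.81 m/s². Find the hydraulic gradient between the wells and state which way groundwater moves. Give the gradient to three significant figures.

i ≈ 0.00555; groundwater flows toward the south

Pressure head at MW-3: ψ = P/(ρg) = 154.5×1000 / (1000 × 9.81) = 15.75 m.
Total head at MW-3: h = z + ψ = 192.00 + 15.75 = 207.75 m.
Total head at MW-7: h = 203.31 m (water level in the piezometer is the total head).
Head difference: h(MW-3) − h(MW-7) = 207.75 − 203.31 = 4.44 m.
Hydraulic gradient: i = |Δh| / L = 4.44 / 799.7 = 0.00555.
Flow is from higher to lower head: from MW-3 toward MW-7, i.e. toward the south.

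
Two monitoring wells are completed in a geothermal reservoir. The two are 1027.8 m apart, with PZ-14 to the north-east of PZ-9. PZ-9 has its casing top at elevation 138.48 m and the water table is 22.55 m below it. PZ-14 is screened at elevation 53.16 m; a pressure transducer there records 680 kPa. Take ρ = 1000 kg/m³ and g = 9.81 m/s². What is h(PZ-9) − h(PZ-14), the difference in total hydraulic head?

Δh ≈ -6.55 m

Total head at PZ-9: h = 138.48 − 22.55 = 115.93 m.
Pressure head at PZ-14: ψ = P/(ρg) = 680×1000 / (1000 × 9.81) = 69.32 m.
Total head at PZ-14: h = z + ψ = 53.16 + 69.32 = 122.48 m.
Head difference: h(PZ-9) − h(PZ-14) = 115.93 − 122.48 = -6.55 m.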